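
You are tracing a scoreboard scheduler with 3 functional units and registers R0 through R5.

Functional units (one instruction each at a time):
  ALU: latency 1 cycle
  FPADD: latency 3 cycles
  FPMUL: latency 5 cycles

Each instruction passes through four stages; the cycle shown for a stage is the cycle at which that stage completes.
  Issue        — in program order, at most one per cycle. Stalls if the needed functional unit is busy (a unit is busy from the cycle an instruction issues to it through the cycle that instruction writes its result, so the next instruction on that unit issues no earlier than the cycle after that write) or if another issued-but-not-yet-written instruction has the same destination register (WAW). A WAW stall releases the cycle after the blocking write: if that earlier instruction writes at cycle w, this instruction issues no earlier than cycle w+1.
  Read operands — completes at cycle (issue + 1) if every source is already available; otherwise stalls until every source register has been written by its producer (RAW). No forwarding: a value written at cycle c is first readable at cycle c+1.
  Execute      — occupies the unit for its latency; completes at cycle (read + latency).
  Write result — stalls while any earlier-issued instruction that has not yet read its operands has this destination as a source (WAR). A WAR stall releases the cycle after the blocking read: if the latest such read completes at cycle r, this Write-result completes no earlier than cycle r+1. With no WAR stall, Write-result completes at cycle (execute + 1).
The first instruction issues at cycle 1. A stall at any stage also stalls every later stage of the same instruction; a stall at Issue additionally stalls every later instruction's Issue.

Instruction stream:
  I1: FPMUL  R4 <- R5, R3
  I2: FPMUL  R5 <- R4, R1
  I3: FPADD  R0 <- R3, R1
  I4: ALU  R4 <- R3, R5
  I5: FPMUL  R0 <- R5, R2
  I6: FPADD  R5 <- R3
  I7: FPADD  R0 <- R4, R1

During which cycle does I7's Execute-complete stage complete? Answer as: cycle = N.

  I1 | 1 | 2 | 7 | 8
  I2 | 9 | 10 | 15 | 16   struct: FPMUL busy until I1 writes@8
  I3 | 10 | 11 | 14 | 15
  I4 | 11 | 17 | 18 | 19   RAW R5: wait I2 write@16
  I5 | 17 | 18 | 23 | 24   struct: FPMUL busy until I2 writes@16
  I6 | 18 | 19 | 22 | 23
  I7 | 25 | 26 | 29 | 30   WAW R0: wait I5 write@24

cycle = 29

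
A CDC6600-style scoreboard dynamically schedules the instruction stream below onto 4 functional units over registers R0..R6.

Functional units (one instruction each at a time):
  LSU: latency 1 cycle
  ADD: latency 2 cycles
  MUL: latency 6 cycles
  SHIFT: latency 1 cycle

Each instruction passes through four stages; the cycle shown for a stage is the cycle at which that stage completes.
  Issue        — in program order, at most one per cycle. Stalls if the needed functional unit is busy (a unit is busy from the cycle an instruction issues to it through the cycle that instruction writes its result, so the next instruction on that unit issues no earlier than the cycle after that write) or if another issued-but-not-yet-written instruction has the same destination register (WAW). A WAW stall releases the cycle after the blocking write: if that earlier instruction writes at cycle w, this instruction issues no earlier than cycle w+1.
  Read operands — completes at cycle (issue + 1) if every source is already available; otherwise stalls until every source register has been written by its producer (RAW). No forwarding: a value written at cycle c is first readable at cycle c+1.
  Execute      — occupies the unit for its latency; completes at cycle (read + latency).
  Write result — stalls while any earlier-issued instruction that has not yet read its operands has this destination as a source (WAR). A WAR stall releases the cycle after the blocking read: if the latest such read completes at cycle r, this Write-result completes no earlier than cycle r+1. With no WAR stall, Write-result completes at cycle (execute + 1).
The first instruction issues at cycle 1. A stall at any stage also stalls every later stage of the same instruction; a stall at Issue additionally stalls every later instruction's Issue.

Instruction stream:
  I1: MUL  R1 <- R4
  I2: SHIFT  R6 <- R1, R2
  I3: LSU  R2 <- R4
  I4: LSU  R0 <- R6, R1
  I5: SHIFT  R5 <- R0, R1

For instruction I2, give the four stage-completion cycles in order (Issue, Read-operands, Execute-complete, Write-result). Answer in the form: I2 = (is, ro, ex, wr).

[1] I1 issues→MUL
[2] I1 reads · I2 issues→SHIFT
[3] I3 issues→LSU
[4] I3 reads
[5] I3 exec-done
[8] I1 exec-done
[9] I1 writes R1
[10] I2 reads
[11] I2 exec-done · I3 writes R2
[12] I2 writes R6 · I4 issues→LSU
[13] I4 reads · I5 issues→SHIFT
[14] I4 exec-done
[15] I4 writes R0
[16] I5 reads
[17] I5 exec-done
[18] I5 writes R5

I2 = (2, 10, 11, 12)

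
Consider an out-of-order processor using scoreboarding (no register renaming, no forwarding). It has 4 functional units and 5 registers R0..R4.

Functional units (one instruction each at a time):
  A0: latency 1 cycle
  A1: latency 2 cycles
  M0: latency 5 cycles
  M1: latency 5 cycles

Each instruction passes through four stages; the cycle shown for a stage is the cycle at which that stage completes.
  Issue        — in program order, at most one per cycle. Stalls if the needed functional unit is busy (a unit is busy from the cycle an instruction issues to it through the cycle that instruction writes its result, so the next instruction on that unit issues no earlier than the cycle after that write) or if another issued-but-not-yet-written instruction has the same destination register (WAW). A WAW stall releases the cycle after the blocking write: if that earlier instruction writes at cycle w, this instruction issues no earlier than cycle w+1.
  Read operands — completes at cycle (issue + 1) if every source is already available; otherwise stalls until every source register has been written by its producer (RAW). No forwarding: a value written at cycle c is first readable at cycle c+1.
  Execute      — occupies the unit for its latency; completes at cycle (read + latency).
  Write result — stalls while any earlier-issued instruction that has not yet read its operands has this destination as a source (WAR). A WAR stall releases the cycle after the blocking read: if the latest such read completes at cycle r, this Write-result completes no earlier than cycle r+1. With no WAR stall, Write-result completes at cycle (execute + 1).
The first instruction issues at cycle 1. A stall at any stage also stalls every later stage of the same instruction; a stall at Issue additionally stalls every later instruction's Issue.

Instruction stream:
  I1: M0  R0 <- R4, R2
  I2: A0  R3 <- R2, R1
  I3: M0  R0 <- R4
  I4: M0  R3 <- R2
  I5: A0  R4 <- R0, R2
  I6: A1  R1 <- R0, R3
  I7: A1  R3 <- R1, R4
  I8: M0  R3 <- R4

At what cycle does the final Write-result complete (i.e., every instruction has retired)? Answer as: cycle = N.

t=1  I1 issues→M0
t=2  I1 reads · I2 issues→A0
t=3  I2 reads
t=4  I2 exec-done
t=5  I2 writes R3
t=7  I1 exec-done
t=8  I1 writes R0
t=9  I3 issues→M0
t=10  I3 reads
t=15  I3 exec-done
t=16  I3 writes R0
t=17  I4 issues→M0
t=18  I4 reads · I5 issues→A0
t=19  I5 reads · I6 issues→A1
t=20  I5 exec-done
t=21  I5 writes R4
t=23  I4 exec-done
t=24  I4 writes R3
t=25  I6 reads
t=27  I6 exec-done
t=28  I6 writes R1
t=29  I7 issues→A1
t=30  I7 reads
t=32  I7 exec-done
t=33  I7 writes R3
t=34  I8 issues→M0
t=35  I8 reads
t=40  I8 exec-done
t=41  I8 writes R3

cycle = 41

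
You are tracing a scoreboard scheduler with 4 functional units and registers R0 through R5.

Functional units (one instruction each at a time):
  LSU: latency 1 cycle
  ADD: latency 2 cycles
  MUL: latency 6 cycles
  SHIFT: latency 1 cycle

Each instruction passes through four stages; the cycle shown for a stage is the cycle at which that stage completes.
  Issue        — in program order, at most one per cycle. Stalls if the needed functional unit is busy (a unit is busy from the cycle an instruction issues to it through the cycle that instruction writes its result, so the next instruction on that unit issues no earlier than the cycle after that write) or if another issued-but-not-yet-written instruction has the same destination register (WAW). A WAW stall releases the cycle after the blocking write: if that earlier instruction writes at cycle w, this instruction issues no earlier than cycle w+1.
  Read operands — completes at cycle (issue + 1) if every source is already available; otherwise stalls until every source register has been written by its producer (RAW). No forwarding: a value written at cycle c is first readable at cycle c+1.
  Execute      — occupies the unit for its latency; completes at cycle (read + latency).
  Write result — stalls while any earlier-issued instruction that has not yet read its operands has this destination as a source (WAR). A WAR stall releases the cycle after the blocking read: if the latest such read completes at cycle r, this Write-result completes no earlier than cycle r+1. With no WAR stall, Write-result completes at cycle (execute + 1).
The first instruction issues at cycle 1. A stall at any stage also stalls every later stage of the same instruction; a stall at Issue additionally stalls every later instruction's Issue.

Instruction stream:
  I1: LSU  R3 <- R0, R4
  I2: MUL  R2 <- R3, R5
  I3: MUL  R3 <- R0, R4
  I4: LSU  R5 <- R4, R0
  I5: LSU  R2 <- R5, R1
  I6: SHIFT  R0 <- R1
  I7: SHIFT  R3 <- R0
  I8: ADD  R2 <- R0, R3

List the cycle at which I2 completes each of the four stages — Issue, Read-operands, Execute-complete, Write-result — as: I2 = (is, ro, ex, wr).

I2 = (2, 5, 11, 12)

[1] issue I1 (LSU)
[2] I1 read-ops, issue I2 (MUL)
[3] I1 finished on LSU
[4] I1→R3
[5] I2 read-ops
[11] I2 finished on MUL
[12] I2→R2
[13] issue I3 (MUL)
[14] I3 read-ops, issue I4 (LSU)
[15] I4 read-ops
[16] I4 finished on LSU
[17] I4→R5
[18] issue I5 (LSU)
[19] I5 read-ops, issue I6 (SHIFT)
[20] I3 finished on MUL, I5 finished on LSU, I6 read-ops
[21] I3→R3, I5→R2, I6 finished on SHIFT
[22] I6→R0
[23] issue I7 (SHIFT)
[24] I7 read-ops, issue I8 (ADD)
[25] I7 finished on SHIFT
[26] I7→R3
[27] I8 read-ops
[29] I8 finished on ADD
[30] I8→R2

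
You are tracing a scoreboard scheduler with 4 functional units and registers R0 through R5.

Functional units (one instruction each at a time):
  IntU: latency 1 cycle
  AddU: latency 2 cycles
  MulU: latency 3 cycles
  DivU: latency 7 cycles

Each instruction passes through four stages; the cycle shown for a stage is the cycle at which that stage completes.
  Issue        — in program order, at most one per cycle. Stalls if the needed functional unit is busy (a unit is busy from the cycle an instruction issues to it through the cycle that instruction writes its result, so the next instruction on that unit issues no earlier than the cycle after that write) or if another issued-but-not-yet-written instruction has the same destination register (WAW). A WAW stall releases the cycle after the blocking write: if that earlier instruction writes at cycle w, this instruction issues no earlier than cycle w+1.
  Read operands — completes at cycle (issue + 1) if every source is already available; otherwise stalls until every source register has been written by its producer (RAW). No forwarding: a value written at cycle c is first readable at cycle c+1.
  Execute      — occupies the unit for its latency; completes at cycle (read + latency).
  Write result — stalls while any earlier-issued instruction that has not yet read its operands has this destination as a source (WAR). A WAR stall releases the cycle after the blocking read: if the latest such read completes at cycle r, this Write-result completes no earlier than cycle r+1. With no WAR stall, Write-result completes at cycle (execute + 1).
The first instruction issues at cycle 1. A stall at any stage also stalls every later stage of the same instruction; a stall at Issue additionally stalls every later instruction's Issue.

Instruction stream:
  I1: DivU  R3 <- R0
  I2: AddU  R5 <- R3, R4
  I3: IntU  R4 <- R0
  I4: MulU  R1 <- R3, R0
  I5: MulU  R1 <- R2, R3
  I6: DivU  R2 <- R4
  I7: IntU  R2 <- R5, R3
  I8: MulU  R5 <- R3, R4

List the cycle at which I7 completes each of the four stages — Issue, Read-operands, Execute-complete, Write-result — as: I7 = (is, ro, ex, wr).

I7 = (27, 28, 29, 30)

I1 -> (1, 2, 9, 10)
I2 -> (2, 11, 13, 14)  // RAW R3: wait I1 write@10
I3 -> (3, 4, 5, 12)  // WAR R4: wait I2 read@11
I4 -> (4, 11, 14, 15)  // RAW R3: wait I1 write@10
I5 -> (16, 17, 20, 21)  // struct: MulU busy until I4 writes@15
I6 -> (17, 18, 25, 26)
I7 -> (27, 28, 29, 30)  // WAW R2: wait I6 write@26
I8 -> (28, 29, 32, 33)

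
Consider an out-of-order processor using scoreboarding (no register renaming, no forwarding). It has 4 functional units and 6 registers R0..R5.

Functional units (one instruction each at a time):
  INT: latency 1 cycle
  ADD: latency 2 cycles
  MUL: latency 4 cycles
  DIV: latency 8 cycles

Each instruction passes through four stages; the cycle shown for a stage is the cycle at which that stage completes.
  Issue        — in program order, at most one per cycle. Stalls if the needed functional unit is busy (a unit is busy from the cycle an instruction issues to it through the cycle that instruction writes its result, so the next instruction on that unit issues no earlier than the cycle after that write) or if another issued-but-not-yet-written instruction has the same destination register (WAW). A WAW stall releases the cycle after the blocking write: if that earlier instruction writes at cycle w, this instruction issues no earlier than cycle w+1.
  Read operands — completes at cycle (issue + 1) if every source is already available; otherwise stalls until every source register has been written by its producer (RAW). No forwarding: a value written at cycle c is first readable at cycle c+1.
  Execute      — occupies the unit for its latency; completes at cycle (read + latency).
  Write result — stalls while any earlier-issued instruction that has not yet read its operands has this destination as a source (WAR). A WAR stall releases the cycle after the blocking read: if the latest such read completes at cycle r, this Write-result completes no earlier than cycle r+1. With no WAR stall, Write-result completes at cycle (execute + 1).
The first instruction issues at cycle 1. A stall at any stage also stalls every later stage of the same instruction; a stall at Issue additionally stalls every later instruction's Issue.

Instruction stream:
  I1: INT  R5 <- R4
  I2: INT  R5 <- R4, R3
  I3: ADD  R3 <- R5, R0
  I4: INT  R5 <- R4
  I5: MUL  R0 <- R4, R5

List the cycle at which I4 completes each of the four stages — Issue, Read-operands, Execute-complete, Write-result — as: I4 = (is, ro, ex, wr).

I4 = (9, 10, 11, 12)

t=1  I1→INT
t=2  I1 RO
t=3  I1 EX
t=4  I1 WR R5
t=5  I2→INT
t=6  I2 RO; I3→ADD
t=7  I2 EX
t=8  I2 WR R5
t=9  I3 RO; I4→INT
t=10  I4 RO; I5→MUL
t=11  I3 EX; I4 EX
t=12  I3 WR R3; I4 WR R5
t=13  I5 RO
t=17  I5 EX
t=18  I5 WR R0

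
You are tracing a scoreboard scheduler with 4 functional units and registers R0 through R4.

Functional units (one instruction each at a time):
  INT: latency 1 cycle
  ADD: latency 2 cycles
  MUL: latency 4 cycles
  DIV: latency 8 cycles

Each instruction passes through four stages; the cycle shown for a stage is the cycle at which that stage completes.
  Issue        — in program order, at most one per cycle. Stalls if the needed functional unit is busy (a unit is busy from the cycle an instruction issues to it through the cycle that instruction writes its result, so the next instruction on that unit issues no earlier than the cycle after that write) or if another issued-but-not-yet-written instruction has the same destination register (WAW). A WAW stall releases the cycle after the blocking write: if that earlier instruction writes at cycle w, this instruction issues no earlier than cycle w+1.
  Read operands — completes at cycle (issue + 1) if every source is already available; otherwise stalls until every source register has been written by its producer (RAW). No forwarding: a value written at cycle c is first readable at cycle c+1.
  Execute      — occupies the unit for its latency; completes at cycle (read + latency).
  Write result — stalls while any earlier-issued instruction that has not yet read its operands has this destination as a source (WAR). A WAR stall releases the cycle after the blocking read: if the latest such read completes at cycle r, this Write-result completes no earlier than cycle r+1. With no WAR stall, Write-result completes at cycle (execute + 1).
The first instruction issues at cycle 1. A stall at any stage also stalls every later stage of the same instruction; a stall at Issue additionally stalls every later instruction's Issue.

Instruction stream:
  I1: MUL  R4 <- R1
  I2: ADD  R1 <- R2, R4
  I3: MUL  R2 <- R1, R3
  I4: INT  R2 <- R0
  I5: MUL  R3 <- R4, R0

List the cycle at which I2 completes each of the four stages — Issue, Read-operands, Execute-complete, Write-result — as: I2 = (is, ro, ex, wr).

I2 = (2, 8, 10, 11)

  I1 | 1 | 2 | 6 | 7
  I2 | 2 | 8 | 10 | 11   RAW R4: wait I1 write@7
  I3 | 8 | 12 | 16 | 17   struct: MUL busy until I1 writes@7 · RAW R1: wait I2 write@11
  I4 | 18 | 19 | 20 | 21   WAW R2: wait I3 write@17
  I5 | 19 | 20 | 24 | 25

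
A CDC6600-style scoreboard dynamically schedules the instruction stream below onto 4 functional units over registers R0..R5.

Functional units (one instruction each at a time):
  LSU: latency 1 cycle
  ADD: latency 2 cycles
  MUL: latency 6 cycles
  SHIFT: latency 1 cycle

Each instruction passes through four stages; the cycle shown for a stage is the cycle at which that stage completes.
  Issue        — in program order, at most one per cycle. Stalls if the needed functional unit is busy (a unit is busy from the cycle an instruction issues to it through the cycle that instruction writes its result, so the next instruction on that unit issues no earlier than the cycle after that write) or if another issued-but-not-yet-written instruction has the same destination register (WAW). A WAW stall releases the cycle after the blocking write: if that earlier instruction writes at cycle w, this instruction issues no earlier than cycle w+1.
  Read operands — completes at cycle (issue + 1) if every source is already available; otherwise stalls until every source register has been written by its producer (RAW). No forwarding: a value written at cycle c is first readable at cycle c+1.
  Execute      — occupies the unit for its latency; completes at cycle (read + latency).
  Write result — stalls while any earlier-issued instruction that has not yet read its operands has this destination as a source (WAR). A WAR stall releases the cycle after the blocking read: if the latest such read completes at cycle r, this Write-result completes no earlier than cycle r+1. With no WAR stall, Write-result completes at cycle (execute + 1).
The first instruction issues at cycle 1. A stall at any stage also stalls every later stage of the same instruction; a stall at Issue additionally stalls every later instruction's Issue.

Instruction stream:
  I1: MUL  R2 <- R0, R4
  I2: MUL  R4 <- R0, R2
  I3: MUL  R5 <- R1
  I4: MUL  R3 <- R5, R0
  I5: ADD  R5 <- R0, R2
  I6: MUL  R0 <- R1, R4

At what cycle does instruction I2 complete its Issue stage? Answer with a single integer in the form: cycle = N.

cycle = 10

I1 -> (1, 2, 8, 9)
I2 -> (10, 11, 17, 18)  // struct: MUL busy until I1 writes@9
I3 -> (19, 20, 26, 27)  // struct: MUL busy until I2 writes@18
I4 -> (28, 29, 35, 36)  // struct: MUL busy until I3 writes@27
I5 -> (29, 30, 32, 33)
I6 -> (37, 38, 44, 45)  // struct: MUL busy until I4 writes@36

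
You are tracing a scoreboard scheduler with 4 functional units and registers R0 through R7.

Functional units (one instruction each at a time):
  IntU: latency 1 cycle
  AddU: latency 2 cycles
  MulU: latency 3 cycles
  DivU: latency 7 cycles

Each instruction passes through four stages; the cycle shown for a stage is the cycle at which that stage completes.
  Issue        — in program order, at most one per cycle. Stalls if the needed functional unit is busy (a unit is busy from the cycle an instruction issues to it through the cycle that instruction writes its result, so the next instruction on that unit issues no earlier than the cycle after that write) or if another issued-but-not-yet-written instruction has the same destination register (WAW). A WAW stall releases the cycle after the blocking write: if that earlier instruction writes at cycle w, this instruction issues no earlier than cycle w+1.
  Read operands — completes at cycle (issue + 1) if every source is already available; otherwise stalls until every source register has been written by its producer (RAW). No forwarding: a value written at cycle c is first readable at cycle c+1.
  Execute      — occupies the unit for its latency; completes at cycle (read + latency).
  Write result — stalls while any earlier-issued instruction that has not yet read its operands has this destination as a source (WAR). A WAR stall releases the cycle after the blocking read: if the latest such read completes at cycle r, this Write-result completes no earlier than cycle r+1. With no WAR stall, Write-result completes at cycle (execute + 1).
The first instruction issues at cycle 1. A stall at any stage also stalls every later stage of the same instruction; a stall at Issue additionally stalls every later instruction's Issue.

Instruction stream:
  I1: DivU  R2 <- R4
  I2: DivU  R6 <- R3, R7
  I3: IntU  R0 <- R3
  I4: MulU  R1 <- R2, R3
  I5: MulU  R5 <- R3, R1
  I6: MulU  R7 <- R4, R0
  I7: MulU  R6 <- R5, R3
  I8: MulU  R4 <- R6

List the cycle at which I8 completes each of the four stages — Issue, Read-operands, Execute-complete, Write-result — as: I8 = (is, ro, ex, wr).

I8 = (37, 38, 41, 42)

1) issue 1, read 2, done 9, write 10
2) issue 11, read 12, done 19, write 20  <struct: DivU busy until I1 writes@10>
3) issue 12, read 13, done 14, write 15
4) issue 13, read 14, done 17, write 18
5) issue 19, read 20, done 23, write 24  <struct: MulU busy until I4 writes@18>
6) issue 25, read 26, done 29, write 30  <struct: MulU busy until I5 writes@24>
7) issue 31, read 32, done 35, write 36  <struct: MulU busy until I6 writes@30>
8) issue 37, read 38, done 41, write 42  <struct: MulU busy until I7 writes@36>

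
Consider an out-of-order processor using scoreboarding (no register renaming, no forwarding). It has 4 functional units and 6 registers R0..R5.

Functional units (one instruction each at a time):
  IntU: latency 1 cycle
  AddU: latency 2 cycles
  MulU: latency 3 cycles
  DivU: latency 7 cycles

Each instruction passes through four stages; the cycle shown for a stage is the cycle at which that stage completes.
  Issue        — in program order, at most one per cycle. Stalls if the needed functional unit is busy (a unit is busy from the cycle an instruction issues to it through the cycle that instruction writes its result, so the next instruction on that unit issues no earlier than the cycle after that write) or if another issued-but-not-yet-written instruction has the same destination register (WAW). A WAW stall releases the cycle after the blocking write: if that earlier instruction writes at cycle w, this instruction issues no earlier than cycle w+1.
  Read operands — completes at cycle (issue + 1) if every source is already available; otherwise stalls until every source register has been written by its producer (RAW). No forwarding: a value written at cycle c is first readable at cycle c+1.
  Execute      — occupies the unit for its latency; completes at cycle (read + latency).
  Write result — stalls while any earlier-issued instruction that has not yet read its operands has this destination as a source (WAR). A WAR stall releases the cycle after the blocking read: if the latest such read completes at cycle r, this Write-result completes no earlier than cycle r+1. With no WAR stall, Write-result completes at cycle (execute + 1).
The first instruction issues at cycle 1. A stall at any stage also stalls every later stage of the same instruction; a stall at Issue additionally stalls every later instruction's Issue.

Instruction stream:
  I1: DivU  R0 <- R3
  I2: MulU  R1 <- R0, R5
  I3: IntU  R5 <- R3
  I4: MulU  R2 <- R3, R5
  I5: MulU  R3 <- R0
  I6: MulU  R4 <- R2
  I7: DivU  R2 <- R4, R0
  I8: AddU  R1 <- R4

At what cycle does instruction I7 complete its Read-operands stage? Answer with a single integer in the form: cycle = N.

  I1 | 1 | 2 | 9 | 10
  I2 | 2 | 11 | 14 | 15   RAW R0: wait I1 write@10
  I3 | 3 | 4 | 5 | 12   WAR R5: wait I2 read@11
  I4 | 16 | 17 | 20 | 21   struct: MulU busy until I2 writes@15
  I5 | 22 | 23 | 26 | 27   struct: MulU busy until I4 writes@21
  I6 | 28 | 29 | 32 | 33   struct: MulU busy until I5 writes@27
  I7 | 29 | 34 | 41 | 42   RAW R4: wait I6 write@33
  I8 | 30 | 34 | 36 | 37   RAW R4: wait I6 write@33

cycle = 34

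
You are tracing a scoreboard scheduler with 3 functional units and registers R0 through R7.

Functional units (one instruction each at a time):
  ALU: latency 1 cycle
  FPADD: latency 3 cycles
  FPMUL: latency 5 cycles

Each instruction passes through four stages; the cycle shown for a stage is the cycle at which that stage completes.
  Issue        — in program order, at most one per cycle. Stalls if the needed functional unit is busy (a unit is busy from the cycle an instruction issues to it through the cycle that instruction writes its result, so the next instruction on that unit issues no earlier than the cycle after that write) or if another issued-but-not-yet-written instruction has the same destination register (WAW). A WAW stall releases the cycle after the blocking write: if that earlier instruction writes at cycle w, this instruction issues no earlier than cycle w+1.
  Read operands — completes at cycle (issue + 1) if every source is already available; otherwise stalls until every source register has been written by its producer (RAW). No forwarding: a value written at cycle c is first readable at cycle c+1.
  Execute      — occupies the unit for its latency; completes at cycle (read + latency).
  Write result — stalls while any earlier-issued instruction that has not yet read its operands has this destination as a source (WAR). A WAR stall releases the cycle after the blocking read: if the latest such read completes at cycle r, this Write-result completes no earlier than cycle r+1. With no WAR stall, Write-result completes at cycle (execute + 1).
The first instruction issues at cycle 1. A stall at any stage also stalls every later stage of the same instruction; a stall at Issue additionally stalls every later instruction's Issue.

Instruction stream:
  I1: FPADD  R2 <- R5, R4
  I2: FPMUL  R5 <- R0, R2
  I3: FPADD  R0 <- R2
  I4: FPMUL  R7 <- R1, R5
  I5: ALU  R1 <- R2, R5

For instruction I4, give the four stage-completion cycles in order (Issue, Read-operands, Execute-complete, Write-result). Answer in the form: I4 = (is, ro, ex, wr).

I4 = (14, 15, 20, 21)

I1: IS=1 RO=2 EX=5 WR=6
I2: IS=2 RO=7 EX=12 WR=13  [RAW R2: wait I1 write@6]
I3: IS=7 RO=8 EX=11 WR=12  [struct: FPADD busy until I1 writes@6]
I4: IS=14 RO=15 EX=20 WR=21  [struct: FPMUL busy until I2 writes@13]
I5: IS=15 RO=16 EX=17 WR=18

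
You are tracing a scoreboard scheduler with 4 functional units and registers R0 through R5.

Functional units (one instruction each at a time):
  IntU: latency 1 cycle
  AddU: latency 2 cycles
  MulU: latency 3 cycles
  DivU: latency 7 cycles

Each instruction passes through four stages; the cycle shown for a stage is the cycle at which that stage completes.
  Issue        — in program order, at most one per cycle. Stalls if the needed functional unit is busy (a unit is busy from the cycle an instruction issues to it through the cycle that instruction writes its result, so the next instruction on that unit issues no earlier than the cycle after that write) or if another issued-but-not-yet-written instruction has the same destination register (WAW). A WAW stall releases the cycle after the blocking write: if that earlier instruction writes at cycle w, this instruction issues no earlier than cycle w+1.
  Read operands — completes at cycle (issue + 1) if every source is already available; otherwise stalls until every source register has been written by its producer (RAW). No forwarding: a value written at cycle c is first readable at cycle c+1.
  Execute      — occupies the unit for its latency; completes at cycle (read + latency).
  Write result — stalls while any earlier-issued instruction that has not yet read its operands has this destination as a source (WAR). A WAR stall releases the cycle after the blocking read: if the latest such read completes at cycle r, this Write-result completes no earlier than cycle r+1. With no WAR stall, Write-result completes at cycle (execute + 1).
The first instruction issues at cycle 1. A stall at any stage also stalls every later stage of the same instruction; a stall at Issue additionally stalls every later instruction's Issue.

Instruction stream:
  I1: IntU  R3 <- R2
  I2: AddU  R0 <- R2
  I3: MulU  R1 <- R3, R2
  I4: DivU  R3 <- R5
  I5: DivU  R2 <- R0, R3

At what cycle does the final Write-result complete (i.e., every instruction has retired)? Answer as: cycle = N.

c1: issue I1 (IntU)
c2: I1 read-ops | issue I2 (AddU)
c3: I1 finished on IntU | I2 read-ops | issue I3 (MulU)
c4: I1→R3
c5: I2 finished on AddU | I3 read-ops | issue I4 (DivU)
c6: I2→R0 | I4 read-ops
c8: I3 finished on MulU
c9: I3→R1
c13: I4 finished on DivU
c14: I4→R3
c15: issue I5 (DivU)
c16: I5 read-ops
c23: I5 finished on DivU
c24: I5→R2

cycle = 24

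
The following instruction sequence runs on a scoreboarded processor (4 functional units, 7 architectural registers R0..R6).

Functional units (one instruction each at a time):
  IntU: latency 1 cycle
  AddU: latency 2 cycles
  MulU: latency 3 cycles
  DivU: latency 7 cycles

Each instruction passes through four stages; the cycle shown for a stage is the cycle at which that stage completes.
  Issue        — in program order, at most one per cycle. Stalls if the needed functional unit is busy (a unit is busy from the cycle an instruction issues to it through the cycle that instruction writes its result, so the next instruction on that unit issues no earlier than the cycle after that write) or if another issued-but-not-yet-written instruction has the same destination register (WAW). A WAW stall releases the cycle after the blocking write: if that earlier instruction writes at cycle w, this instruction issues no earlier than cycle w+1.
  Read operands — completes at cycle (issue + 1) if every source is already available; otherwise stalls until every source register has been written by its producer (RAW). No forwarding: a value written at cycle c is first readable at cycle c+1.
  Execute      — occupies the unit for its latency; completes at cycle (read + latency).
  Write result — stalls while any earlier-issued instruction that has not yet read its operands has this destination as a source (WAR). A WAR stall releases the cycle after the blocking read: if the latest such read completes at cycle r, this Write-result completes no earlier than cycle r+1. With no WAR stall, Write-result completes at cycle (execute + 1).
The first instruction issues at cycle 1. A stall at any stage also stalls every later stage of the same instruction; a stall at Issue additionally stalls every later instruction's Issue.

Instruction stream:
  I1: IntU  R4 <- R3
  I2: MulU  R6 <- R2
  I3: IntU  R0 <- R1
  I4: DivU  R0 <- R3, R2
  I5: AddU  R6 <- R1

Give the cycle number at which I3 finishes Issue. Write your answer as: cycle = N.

[I1] 1/2/3/4
[I2] 2/3/6/7
[I3] 5/6/7/8  (struct: IntU busy until I1 writes@4)
[I4] 9/10/17/18  (WAW R0: wait I3 write@8)
[I5] 10/11/13/14

cycle = 5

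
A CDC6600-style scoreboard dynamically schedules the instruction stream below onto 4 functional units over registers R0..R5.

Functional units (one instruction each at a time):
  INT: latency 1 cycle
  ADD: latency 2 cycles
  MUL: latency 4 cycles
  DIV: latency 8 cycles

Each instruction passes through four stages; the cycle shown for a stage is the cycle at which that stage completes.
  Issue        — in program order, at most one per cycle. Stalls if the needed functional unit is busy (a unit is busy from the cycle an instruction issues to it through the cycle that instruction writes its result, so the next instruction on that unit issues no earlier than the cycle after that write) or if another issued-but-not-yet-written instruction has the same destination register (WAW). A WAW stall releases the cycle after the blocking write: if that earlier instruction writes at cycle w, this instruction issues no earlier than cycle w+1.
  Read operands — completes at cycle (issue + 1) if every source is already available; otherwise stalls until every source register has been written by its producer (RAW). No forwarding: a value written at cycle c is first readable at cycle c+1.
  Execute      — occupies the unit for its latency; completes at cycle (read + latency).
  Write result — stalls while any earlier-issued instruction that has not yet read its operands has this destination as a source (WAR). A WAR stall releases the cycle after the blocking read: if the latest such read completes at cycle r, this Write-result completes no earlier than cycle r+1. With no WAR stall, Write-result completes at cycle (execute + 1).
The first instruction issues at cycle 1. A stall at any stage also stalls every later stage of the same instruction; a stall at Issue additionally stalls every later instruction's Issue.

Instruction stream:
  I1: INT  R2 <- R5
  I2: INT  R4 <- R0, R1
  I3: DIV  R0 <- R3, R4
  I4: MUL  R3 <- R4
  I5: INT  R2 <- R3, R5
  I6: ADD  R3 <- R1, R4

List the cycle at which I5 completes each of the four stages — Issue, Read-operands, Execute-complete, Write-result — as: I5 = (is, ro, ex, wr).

[I1] 1/2/3/4
[I2] 5/6/7/8  (struct: INT busy until I1 writes@4)
[I3] 6/9/17/18  (RAW R4: wait I2 write@8)
[I4] 7/9/13/14  (RAW R4: wait I2 write@8)
[I5] 9/15/16/17  (struct: INT busy until I2 writes@8; RAW R3: wait I4 write@14)
[I6] 15/16/18/19  (WAW R3: wait I4 write@14)

I5 = (9, 15, 16, 17)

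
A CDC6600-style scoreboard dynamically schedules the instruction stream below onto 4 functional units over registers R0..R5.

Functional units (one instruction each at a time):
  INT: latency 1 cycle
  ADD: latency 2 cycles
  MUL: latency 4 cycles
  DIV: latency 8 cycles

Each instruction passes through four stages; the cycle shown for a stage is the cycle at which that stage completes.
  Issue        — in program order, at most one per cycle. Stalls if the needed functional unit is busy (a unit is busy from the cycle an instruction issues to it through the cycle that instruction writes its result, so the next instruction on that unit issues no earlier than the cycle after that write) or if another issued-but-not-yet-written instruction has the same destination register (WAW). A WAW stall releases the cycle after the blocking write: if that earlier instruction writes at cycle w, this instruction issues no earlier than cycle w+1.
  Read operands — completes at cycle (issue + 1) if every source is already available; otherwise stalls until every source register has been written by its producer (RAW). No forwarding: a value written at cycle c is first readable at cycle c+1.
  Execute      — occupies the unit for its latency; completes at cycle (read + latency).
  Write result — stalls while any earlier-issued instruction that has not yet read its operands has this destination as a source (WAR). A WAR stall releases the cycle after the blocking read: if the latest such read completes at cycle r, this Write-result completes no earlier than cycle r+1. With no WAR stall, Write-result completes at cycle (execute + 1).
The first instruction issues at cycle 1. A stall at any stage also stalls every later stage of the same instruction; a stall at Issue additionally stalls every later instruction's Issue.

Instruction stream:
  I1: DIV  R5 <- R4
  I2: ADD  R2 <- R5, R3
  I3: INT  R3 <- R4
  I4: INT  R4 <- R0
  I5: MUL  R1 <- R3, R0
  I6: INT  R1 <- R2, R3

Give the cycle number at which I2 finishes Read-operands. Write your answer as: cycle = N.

cycle = 12

1) issue 1, read 2, done 10, write 11
2) issue 2, read 12, done 14, write 15  <RAW R5: wait I1 write@11>
3) issue 3, read 4, done 5, write 13  <WAR R3: wait I2 read@12>
4) issue 14, read 15, done 16, write 17  <struct: INT busy until I3 writes@13>
5) issue 15, read 16, done 20, write 21
6) issue 22, read 23, done 24, write 25  <WAW R1: wait I5 write@21>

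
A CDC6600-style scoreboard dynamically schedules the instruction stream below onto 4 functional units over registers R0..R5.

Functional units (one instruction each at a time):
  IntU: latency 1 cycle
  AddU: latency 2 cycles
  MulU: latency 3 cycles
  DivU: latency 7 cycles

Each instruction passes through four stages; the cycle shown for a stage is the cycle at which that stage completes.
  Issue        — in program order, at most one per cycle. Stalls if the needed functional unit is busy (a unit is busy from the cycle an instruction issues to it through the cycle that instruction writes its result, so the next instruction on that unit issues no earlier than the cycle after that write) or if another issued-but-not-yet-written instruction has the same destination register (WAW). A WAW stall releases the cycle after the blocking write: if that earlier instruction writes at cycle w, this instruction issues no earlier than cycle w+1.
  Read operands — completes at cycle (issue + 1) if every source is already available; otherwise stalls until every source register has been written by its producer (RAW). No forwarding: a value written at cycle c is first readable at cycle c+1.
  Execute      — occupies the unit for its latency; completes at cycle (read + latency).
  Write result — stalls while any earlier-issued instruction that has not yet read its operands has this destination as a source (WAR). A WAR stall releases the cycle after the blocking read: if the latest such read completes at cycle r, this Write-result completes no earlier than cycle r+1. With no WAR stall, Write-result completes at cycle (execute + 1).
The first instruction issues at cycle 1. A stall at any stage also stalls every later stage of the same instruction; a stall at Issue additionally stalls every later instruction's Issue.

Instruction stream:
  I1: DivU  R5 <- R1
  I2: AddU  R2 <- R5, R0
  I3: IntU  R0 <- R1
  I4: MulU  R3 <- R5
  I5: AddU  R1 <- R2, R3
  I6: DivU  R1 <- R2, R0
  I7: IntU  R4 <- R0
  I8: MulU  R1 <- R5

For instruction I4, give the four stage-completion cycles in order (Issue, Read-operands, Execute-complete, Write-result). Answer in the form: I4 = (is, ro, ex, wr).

I1  is:1  ro:2  ex:9  wr:10
I2  is:2  ro:11  ex:13  wr:14  — RAW R5: wait I1 write@10
I3  is:3  ro:4  ex:5  wr:12  — WAR R0: wait I2 read@11
I4  is:4  ro:11  ex:14  wr:15  — RAW R5: wait I1 write@10
I5  is:15  ro:16  ex:18  wr:19  — struct: AddU busy until I2 writes@14
I6  is:20  ro:21  ex:28  wr:29  — WAW R1: wait I5 write@19
I7  is:21  ro:22  ex:23  wr:24
I8  is:30  ro:31  ex:34  wr:35  — WAW R1: wait I6 write@29

I4 = (4, 11, 14, 15)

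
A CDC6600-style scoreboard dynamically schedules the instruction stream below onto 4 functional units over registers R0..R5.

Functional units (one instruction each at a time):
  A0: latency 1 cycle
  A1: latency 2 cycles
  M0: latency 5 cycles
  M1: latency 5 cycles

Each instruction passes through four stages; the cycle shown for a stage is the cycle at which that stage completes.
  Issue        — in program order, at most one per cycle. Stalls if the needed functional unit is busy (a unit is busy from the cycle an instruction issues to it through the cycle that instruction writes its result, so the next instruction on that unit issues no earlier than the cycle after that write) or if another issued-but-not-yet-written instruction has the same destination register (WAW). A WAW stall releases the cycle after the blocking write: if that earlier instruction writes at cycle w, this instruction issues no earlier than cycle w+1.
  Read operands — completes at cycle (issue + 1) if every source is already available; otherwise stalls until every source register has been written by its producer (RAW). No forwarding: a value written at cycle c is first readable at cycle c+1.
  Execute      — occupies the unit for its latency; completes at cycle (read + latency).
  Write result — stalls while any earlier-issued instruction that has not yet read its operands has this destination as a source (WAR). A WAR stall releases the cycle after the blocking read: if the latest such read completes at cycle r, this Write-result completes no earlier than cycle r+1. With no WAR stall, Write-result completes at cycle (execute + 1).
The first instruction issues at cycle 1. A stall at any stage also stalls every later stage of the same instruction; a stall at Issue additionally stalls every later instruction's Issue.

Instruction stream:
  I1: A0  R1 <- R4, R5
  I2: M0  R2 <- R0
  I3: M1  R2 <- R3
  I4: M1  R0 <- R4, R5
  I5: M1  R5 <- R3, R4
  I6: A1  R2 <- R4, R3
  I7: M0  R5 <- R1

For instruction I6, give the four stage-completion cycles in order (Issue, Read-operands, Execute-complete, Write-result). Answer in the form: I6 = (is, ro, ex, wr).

I1: IS=1 RO=2 EX=3 WR=4
I2: IS=2 RO=3 EX=8 WR=9
I3: IS=10 RO=11 EX=16 WR=17  [WAW R2: wait I2 write@9]
I4: IS=18 RO=19 EX=24 WR=25  [struct: M1 busy until I3 writes@17]
I5: IS=26 RO=27 EX=32 WR=33  [struct: M1 busy until I4 writes@25]
I6: IS=27 RO=28 EX=30 WR=31
I7: IS=34 RO=35 EX=40 WR=41  [WAW R5: wait I5 write@33]

I6 = (27, 28, 30, 31)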